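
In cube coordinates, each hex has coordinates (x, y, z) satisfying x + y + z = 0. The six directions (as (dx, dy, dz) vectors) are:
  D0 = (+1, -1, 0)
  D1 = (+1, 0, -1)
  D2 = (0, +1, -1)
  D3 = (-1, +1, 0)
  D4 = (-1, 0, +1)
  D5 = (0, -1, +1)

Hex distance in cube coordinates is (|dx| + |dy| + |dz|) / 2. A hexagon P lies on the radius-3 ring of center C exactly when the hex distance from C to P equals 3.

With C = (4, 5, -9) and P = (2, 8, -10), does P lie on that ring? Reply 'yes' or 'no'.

Answer: yes

Derivation:
|px - cx| = |2 - 4| = 2
|py - cy| = |8 - 5| = 3
|pz - cz| = |-10 - (-9)| = 1
distance = (2+3+1)/2 = 6/2 = 3
radius = 3; distance == radius -> yes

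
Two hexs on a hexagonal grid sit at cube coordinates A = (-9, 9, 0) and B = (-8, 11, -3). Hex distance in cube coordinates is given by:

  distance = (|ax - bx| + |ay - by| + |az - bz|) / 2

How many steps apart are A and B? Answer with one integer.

Answer: 3

Derivation:
|ax - bx| = |-9 - (-8)| = 1
|ay - by| = |9 - 11| = 2
|az - bz| = |0 - (-3)| = 3
distance = (1 + 2 + 3) / 2 = 6 / 2 = 3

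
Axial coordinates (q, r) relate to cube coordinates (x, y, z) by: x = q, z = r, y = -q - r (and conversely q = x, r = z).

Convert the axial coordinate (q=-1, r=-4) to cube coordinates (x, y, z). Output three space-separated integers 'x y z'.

Answer: -1 5 -4

Derivation:
x = q = -1
z = r = -4
y = -x - z = -(-1) - (-4) = 5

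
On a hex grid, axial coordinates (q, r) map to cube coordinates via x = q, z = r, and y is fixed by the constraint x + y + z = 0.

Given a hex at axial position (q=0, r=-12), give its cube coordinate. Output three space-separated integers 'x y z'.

Answer: 0 12 -12

Derivation:
x = q = 0
z = r = -12
y = -x - z = -(0) - (-12) = 12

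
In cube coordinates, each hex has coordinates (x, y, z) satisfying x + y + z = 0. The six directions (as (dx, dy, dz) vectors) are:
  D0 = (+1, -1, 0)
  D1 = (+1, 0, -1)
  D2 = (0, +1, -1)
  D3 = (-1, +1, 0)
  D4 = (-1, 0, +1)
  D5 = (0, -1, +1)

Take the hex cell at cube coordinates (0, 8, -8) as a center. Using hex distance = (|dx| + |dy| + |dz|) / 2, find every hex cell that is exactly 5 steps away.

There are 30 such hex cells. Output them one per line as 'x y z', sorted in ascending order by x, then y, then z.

Answer: -5 8 -3
-5 9 -4
-5 10 -5
-5 11 -6
-5 12 -7
-5 13 -8
-4 7 -3
-4 13 -9
-3 6 -3
-3 13 -10
-2 5 -3
-2 13 -11
-1 4 -3
-1 13 -12
0 3 -3
0 13 -13
1 3 -4
1 12 -13
2 3 -5
2 11 -13
3 3 -6
3 10 -13
4 3 -7
4 9 -13
5 3 -8
5 4 -9
5 5 -10
5 6 -11
5 7 -12
5 8 -13

Derivation:
Walk ring at distance 5 from (0, 8, -8):
Start at center + D4*5 = (-5, 8, -3)
  hex 0: (-5, 8, -3)
  hex 1: (-4, 7, -3)
  hex 2: (-3, 6, -3)
  hex 3: (-2, 5, -3)
  hex 4: (-1, 4, -3)
  hex 5: (0, 3, -3)
  hex 6: (1, 3, -4)
  hex 7: (2, 3, -5)
  hex 8: (3, 3, -6)
  hex 9: (4, 3, -7)
  hex 10: (5, 3, -8)
  hex 11: (5, 4, -9)
  hex 12: (5, 5, -10)
  hex 13: (5, 6, -11)
  hex 14: (5, 7, -12)
  hex 15: (5, 8, -13)
  hex 16: (4, 9, -13)
  hex 17: (3, 10, -13)
  hex 18: (2, 11, -13)
  hex 19: (1, 12, -13)
  hex 20: (0, 13, -13)
  hex 21: (-1, 13, -12)
  hex 22: (-2, 13, -11)
  hex 23: (-3, 13, -10)
  hex 24: (-4, 13, -9)
  hex 25: (-5, 13, -8)
  hex 26: (-5, 12, -7)
  hex 27: (-5, 11, -6)
  hex 28: (-5, 10, -5)
  hex 29: (-5, 9, -4)
Sorted: 30 hexes.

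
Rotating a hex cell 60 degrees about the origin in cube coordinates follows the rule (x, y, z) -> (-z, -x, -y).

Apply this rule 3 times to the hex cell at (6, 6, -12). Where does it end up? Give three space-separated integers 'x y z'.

Start: (6, 6, -12)
Step 1: (6, 6, -12) -> (-(-12), -(6), -(6)) = (12, -6, -6)
Step 2: (12, -6, -6) -> (-(-6), -(12), -(-6)) = (6, -12, 6)
Step 3: (6, -12, 6) -> (-(6), -(6), -(-12)) = (-6, -6, 12)

Answer: -6 -6 12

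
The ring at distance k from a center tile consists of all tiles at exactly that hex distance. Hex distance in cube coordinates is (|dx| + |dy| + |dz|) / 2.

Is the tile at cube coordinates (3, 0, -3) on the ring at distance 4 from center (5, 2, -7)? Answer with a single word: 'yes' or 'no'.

|px - cx| = |3 - 5| = 2
|py - cy| = |0 - 2| = 2
|pz - cz| = |-3 - (-7)| = 4
distance = (2+2+4)/2 = 8/2 = 4
radius = 4; distance == radius -> yes

Answer: yes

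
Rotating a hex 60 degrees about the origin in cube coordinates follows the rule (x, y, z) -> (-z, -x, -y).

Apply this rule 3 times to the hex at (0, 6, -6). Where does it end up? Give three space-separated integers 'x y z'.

Start: (0, 6, -6)
Step 1: (0, 6, -6) -> (-(-6), -(0), -(6)) = (6, 0, -6)
Step 2: (6, 0, -6) -> (-(-6), -(6), -(0)) = (6, -6, 0)
Step 3: (6, -6, 0) -> (-(0), -(6), -(-6)) = (0, -6, 6)

Answer: 0 -6 6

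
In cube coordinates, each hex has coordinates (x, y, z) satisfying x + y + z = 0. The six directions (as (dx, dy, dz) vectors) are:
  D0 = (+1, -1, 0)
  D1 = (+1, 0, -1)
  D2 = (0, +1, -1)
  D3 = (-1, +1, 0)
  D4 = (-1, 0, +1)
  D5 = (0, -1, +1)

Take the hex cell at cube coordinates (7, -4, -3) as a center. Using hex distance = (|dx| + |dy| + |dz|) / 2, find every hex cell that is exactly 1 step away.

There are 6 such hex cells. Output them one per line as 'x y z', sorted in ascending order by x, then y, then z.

Answer: 6 -4 -2
6 -3 -3
7 -5 -2
7 -3 -4
8 -5 -3
8 -4 -4

Derivation:
Walk ring at distance 1 from (7, -4, -3):
Start at center + D4*1 = (6, -4, -2)
  hex 0: (6, -4, -2)
  hex 1: (7, -5, -2)
  hex 2: (8, -5, -3)
  hex 3: (8, -4, -4)
  hex 4: (7, -3, -4)
  hex 5: (6, -3, -3)
Sorted: 6 hexes.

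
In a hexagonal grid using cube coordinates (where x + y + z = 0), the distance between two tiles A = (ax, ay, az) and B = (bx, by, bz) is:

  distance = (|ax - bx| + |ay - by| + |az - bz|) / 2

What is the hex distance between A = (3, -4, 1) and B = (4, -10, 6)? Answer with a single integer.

|ax - bx| = |3 - 4| = 1
|ay - by| = |-4 - (-10)| = 6
|az - bz| = |1 - 6| = 5
distance = (1 + 6 + 5) / 2 = 12 / 2 = 6

Answer: 6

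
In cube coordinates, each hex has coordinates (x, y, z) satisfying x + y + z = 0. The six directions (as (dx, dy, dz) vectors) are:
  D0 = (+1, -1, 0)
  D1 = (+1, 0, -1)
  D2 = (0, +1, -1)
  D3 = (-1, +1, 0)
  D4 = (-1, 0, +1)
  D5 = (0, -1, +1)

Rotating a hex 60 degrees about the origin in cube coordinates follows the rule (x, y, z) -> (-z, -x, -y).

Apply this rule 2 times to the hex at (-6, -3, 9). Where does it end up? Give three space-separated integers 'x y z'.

Start: (-6, -3, 9)
Step 1: (-6, -3, 9) -> (-(9), -(-6), -(-3)) = (-9, 6, 3)
Step 2: (-9, 6, 3) -> (-(3), -(-9), -(6)) = (-3, 9, -6)

Answer: -3 9 -6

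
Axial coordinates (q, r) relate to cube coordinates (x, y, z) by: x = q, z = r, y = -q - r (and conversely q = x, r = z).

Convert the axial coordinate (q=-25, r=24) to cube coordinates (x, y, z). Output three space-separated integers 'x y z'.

x = q = -25
z = r = 24
y = -x - z = -(-25) - (24) = 1

Answer: -25 1 24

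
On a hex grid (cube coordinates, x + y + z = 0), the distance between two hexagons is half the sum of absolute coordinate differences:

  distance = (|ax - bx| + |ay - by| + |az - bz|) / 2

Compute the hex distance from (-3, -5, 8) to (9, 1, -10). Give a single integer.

Answer: 18

Derivation:
|ax - bx| = |-3 - 9| = 12
|ay - by| = |-5 - 1| = 6
|az - bz| = |8 - (-10)| = 18
distance = (12 + 6 + 18) / 2 = 36 / 2 = 18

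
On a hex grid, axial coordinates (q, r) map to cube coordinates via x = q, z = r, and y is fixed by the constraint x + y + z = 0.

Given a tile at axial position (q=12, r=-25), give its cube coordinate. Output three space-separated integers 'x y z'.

x = q = 12
z = r = -25
y = -x - z = -(12) - (-25) = 13

Answer: 12 13 -25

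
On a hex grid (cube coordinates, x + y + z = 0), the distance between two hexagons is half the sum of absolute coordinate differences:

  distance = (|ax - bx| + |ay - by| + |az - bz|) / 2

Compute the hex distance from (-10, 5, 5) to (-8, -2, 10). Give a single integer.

Answer: 7

Derivation:
|ax - bx| = |-10 - (-8)| = 2
|ay - by| = |5 - (-2)| = 7
|az - bz| = |5 - 10| = 5
distance = (2 + 7 + 5) / 2 = 14 / 2 = 7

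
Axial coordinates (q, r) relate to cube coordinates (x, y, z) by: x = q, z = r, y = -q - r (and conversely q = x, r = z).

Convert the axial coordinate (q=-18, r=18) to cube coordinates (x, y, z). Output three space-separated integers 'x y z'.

x = q = -18
z = r = 18
y = -x - z = -(-18) - (18) = 0

Answer: -18 0 18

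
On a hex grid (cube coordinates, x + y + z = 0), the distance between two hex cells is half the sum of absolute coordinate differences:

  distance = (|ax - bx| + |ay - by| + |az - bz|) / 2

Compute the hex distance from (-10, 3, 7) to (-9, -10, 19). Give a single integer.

|ax - bx| = |-10 - (-9)| = 1
|ay - by| = |3 - (-10)| = 13
|az - bz| = |7 - 19| = 12
distance = (1 + 13 + 12) / 2 = 26 / 2 = 13

Answer: 13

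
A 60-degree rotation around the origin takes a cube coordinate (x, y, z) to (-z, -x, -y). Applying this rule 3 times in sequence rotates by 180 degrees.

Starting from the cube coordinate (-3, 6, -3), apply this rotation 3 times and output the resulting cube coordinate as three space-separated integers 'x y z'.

Start: (-3, 6, -3)
Step 1: (-3, 6, -3) -> (-(-3), -(-3), -(6)) = (3, 3, -6)
Step 2: (3, 3, -6) -> (-(-6), -(3), -(3)) = (6, -3, -3)
Step 3: (6, -3, -3) -> (-(-3), -(6), -(-3)) = (3, -6, 3)

Answer: 3 -6 3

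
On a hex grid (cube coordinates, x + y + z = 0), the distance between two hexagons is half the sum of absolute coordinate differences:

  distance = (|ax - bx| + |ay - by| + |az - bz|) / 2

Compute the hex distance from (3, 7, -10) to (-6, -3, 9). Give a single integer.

Answer: 19

Derivation:
|ax - bx| = |3 - (-6)| = 9
|ay - by| = |7 - (-3)| = 10
|az - bz| = |-10 - 9| = 19
distance = (9 + 10 + 19) / 2 = 38 / 2 = 19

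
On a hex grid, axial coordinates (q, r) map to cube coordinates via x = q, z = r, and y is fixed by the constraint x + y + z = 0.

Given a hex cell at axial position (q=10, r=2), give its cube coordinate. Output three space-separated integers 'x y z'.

Answer: 10 -12 2

Derivation:
x = q = 10
z = r = 2
y = -x - z = -(10) - (2) = -12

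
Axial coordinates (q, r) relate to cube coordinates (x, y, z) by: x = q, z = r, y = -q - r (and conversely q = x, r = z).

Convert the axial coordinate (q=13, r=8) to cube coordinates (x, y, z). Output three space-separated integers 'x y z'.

x = q = 13
z = r = 8
y = -x - z = -(13) - (8) = -21

Answer: 13 -21 8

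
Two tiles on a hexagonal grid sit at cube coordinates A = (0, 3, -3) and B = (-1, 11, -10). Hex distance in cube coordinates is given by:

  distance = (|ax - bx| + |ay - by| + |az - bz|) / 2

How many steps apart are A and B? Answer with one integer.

|ax - bx| = |0 - (-1)| = 1
|ay - by| = |3 - 11| = 8
|az - bz| = |-3 - (-10)| = 7
distance = (1 + 8 + 7) / 2 = 16 / 2 = 8

Answer: 8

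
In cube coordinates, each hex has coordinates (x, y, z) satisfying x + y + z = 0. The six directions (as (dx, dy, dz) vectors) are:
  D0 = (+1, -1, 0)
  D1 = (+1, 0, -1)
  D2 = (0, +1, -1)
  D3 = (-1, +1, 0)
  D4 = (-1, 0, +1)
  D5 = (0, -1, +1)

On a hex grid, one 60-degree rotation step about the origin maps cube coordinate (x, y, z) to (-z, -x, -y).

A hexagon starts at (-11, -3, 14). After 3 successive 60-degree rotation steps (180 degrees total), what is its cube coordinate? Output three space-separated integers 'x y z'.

Start: (-11, -3, 14)
Step 1: (-11, -3, 14) -> (-(14), -(-11), -(-3)) = (-14, 11, 3)
Step 2: (-14, 11, 3) -> (-(3), -(-14), -(11)) = (-3, 14, -11)
Step 3: (-3, 14, -11) -> (-(-11), -(-3), -(14)) = (11, 3, -14)

Answer: 11 3 -14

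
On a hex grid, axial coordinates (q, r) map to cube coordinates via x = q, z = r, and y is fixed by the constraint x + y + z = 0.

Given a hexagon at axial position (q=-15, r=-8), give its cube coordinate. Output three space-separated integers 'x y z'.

x = q = -15
z = r = -8
y = -x - z = -(-15) - (-8) = 23

Answer: -15 23 -8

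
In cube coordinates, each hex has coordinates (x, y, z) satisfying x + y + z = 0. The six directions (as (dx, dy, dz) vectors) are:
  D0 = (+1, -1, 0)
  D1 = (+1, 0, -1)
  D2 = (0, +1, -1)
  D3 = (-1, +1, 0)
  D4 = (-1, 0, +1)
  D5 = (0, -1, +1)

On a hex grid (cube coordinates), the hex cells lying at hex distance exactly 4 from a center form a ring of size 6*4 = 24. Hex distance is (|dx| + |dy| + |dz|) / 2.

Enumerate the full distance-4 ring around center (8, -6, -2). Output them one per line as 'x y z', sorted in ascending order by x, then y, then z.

Walk ring at distance 4 from (8, -6, -2):
Start at center + D4*4 = (4, -6, 2)
  hex 0: (4, -6, 2)
  hex 1: (5, -7, 2)
  hex 2: (6, -8, 2)
  hex 3: (7, -9, 2)
  hex 4: (8, -10, 2)
  hex 5: (9, -10, 1)
  hex 6: (10, -10, 0)
  hex 7: (11, -10, -1)
  hex 8: (12, -10, -2)
  hex 9: (12, -9, -3)
  hex 10: (12, -8, -4)
  hex 11: (12, -7, -5)
  hex 12: (12, -6, -6)
  hex 13: (11, -5, -6)
  hex 14: (10, -4, -6)
  hex 15: (9, -3, -6)
  hex 16: (8, -2, -6)
  hex 17: (7, -2, -5)
  hex 18: (6, -2, -4)
  hex 19: (5, -2, -3)
  hex 20: (4, -2, -2)
  hex 21: (4, -3, -1)
  hex 22: (4, -4, 0)
  hex 23: (4, -5, 1)
Sorted: 24 hexes.

Answer: 4 -6 2
4 -5 1
4 -4 0
4 -3 -1
4 -2 -2
5 -7 2
5 -2 -3
6 -8 2
6 -2 -4
7 -9 2
7 -2 -5
8 -10 2
8 -2 -6
9 -10 1
9 -3 -6
10 -10 0
10 -4 -6
11 -10 -1
11 -5 -6
12 -10 -2
12 -9 -3
12 -8 -4
12 -7 -5
12 -6 -6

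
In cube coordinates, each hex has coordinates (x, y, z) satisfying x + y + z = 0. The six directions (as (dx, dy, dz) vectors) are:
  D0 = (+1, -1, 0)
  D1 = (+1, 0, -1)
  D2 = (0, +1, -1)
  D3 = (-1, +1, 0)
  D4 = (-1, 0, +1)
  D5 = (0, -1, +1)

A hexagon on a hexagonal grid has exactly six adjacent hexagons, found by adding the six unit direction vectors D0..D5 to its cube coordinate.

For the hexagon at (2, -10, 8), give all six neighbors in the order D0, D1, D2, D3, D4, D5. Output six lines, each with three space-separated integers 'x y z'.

Center: (2, -10, 8). Add each direction:
  D0: (2, -10, 8) + (1, -1, 0) = (3, -11, 8)
  D1: (2, -10, 8) + (1, 0, -1) = (3, -10, 7)
  D2: (2, -10, 8) + (0, 1, -1) = (2, -9, 7)
  D3: (2, -10, 8) + (-1, 1, 0) = (1, -9, 8)
  D4: (2, -10, 8) + (-1, 0, 1) = (1, -10, 9)
  D5: (2, -10, 8) + (0, -1, 1) = (2, -11, 9)

Answer: 3 -11 8
3 -10 7
2 -9 7
1 -9 8
1 -10 9
2 -11 9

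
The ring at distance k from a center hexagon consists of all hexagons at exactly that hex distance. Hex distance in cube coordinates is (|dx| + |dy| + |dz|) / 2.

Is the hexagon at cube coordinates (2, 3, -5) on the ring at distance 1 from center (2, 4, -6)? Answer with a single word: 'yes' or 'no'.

Answer: yes

Derivation:
|px - cx| = |2 - 2| = 0
|py - cy| = |3 - 4| = 1
|pz - cz| = |-5 - (-6)| = 1
distance = (0+1+1)/2 = 2/2 = 1
radius = 1; distance == radius -> yes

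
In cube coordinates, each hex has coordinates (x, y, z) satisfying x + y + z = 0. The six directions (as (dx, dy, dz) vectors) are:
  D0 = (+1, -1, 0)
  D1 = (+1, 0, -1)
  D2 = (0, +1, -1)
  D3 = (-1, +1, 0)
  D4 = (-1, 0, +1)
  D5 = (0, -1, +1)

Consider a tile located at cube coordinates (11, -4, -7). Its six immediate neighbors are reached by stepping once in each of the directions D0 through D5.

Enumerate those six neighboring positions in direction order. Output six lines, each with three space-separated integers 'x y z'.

Center: (11, -4, -7). Add each direction:
  D0: (11, -4, -7) + (1, -1, 0) = (12, -5, -7)
  D1: (11, -4, -7) + (1, 0, -1) = (12, -4, -8)
  D2: (11, -4, -7) + (0, 1, -1) = (11, -3, -8)
  D3: (11, -4, -7) + (-1, 1, 0) = (10, -3, -7)
  D4: (11, -4, -7) + (-1, 0, 1) = (10, -4, -6)
  D5: (11, -4, -7) + (0, -1, 1) = (11, -5, -6)

Answer: 12 -5 -7
12 -4 -8
11 -3 -8
10 -3 -7
10 -4 -6
11 -5 -6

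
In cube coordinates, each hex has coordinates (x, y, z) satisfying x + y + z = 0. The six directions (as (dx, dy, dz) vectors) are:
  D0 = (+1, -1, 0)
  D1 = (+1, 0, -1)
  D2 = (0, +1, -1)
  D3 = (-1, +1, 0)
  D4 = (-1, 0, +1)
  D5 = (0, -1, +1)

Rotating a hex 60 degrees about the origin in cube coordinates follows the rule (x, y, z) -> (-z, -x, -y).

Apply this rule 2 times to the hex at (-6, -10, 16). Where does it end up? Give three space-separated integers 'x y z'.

Answer: -10 16 -6

Derivation:
Start: (-6, -10, 16)
Step 1: (-6, -10, 16) -> (-(16), -(-6), -(-10)) = (-16, 6, 10)
Step 2: (-16, 6, 10) -> (-(10), -(-16), -(6)) = (-10, 16, -6)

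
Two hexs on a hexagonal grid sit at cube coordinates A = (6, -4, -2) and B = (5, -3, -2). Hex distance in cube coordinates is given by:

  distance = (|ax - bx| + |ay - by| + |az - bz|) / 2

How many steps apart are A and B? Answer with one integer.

Answer: 1

Derivation:
|ax - bx| = |6 - 5| = 1
|ay - by| = |-4 - (-3)| = 1
|az - bz| = |-2 - (-2)| = 0
distance = (1 + 1 + 0) / 2 = 2 / 2 = 1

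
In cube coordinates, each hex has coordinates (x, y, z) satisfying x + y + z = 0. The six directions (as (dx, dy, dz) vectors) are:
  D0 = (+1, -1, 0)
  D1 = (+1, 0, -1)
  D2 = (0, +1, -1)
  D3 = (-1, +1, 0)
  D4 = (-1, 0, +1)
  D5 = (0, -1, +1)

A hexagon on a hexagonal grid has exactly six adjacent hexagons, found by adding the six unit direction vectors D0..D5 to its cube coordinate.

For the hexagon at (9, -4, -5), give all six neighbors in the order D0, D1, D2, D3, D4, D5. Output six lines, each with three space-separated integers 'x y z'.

Center: (9, -4, -5). Add each direction:
  D0: (9, -4, -5) + (1, -1, 0) = (10, -5, -5)
  D1: (9, -4, -5) + (1, 0, -1) = (10, -4, -6)
  D2: (9, -4, -5) + (0, 1, -1) = (9, -3, -6)
  D3: (9, -4, -5) + (-1, 1, 0) = (8, -3, -5)
  D4: (9, -4, -5) + (-1, 0, 1) = (8, -4, -4)
  D5: (9, -4, -5) + (0, -1, 1) = (9, -5, -4)

Answer: 10 -5 -5
10 -4 -6
9 -3 -6
8 -3 -5
8 -4 -4
9 -5 -4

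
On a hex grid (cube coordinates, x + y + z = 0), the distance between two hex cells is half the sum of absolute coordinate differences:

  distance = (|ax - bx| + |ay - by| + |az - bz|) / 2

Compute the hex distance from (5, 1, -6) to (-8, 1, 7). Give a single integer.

Answer: 13

Derivation:
|ax - bx| = |5 - (-8)| = 13
|ay - by| = |1 - 1| = 0
|az - bz| = |-6 - 7| = 13
distance = (13 + 0 + 13) / 2 = 26 / 2 = 13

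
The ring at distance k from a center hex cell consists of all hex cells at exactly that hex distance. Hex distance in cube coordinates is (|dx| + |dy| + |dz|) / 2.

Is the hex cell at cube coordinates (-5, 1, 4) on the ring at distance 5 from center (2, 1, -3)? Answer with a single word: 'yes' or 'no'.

|px - cx| = |-5 - 2| = 7
|py - cy| = |1 - 1| = 0
|pz - cz| = |4 - (-3)| = 7
distance = (7+0+7)/2 = 14/2 = 7
radius = 5; distance != radius -> no

Answer: no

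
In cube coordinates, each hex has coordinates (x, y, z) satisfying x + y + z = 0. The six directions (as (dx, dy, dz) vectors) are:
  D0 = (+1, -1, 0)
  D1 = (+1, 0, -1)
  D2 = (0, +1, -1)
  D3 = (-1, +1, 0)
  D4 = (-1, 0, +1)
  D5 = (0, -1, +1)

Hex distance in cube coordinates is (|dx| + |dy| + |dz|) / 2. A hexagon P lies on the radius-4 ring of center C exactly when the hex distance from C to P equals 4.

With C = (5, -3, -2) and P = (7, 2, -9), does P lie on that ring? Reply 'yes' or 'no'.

Answer: no

Derivation:
|px - cx| = |7 - 5| = 2
|py - cy| = |2 - (-3)| = 5
|pz - cz| = |-9 - (-2)| = 7
distance = (2+5+7)/2 = 14/2 = 7
radius = 4; distance != radius -> no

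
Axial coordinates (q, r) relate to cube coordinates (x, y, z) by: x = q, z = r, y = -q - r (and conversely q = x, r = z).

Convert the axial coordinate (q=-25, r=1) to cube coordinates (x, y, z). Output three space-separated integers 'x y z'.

x = q = -25
z = r = 1
y = -x - z = -(-25) - (1) = 24

Answer: -25 24 1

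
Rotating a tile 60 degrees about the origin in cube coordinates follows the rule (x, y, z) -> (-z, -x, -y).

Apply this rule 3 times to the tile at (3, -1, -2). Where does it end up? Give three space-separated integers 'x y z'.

Start: (3, -1, -2)
Step 1: (3, -1, -2) -> (-(-2), -(3), -(-1)) = (2, -3, 1)
Step 2: (2, -3, 1) -> (-(1), -(2), -(-3)) = (-1, -2, 3)
Step 3: (-1, -2, 3) -> (-(3), -(-1), -(-2)) = (-3, 1, 2)

Answer: -3 1 2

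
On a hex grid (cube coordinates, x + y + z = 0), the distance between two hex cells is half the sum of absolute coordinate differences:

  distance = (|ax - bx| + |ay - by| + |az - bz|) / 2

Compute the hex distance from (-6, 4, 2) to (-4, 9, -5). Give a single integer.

Answer: 7

Derivation:
|ax - bx| = |-6 - (-4)| = 2
|ay - by| = |4 - 9| = 5
|az - bz| = |2 - (-5)| = 7
distance = (2 + 5 + 7) / 2 = 14 / 2 = 7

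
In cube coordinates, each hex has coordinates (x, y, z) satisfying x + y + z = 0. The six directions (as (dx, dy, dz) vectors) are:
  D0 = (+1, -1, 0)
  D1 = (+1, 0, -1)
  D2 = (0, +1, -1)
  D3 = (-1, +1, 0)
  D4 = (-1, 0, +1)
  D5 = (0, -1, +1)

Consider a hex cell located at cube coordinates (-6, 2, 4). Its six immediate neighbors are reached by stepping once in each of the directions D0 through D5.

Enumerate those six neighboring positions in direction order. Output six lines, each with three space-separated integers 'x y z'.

Center: (-6, 2, 4). Add each direction:
  D0: (-6, 2, 4) + (1, -1, 0) = (-5, 1, 4)
  D1: (-6, 2, 4) + (1, 0, -1) = (-5, 2, 3)
  D2: (-6, 2, 4) + (0, 1, -1) = (-6, 3, 3)
  D3: (-6, 2, 4) + (-1, 1, 0) = (-7, 3, 4)
  D4: (-6, 2, 4) + (-1, 0, 1) = (-7, 2, 5)
  D5: (-6, 2, 4) + (0, -1, 1) = (-6, 1, 5)

Answer: -5 1 4
-5 2 3
-6 3 3
-7 3 4
-7 2 5
-6 1 5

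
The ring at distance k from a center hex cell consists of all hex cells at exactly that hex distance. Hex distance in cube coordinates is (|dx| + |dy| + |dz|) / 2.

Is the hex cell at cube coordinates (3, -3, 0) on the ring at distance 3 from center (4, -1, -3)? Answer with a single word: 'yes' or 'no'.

|px - cx| = |3 - 4| = 1
|py - cy| = |-3 - (-1)| = 2
|pz - cz| = |0 - (-3)| = 3
distance = (1+2+3)/2 = 6/2 = 3
radius = 3; distance == radius -> yes

Answer: yes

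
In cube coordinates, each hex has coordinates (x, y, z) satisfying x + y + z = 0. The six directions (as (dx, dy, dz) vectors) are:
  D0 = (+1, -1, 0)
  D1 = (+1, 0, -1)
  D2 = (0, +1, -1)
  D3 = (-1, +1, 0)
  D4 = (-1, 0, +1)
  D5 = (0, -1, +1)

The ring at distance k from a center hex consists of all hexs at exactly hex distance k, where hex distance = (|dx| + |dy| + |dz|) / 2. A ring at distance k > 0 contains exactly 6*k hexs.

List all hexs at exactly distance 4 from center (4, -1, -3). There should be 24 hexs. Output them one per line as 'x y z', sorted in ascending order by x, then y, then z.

Walk ring at distance 4 from (4, -1, -3):
Start at center + D4*4 = (0, -1, 1)
  hex 0: (0, -1, 1)
  hex 1: (1, -2, 1)
  hex 2: (2, -3, 1)
  hex 3: (3, -4, 1)
  hex 4: (4, -5, 1)
  hex 5: (5, -5, 0)
  hex 6: (6, -5, -1)
  hex 7: (7, -5, -2)
  hex 8: (8, -5, -3)
  hex 9: (8, -4, -4)
  hex 10: (8, -3, -5)
  hex 11: (8, -2, -6)
  hex 12: (8, -1, -7)
  hex 13: (7, 0, -7)
  hex 14: (6, 1, -7)
  hex 15: (5, 2, -7)
  hex 16: (4, 3, -7)
  hex 17: (3, 3, -6)
  hex 18: (2, 3, -5)
  hex 19: (1, 3, -4)
  hex 20: (0, 3, -3)
  hex 21: (0, 2, -2)
  hex 22: (0, 1, -1)
  hex 23: (0, 0, 0)
Sorted: 24 hexes.

Answer: 0 -1 1
0 0 0
0 1 -1
0 2 -2
0 3 -3
1 -2 1
1 3 -4
2 -3 1
2 3 -5
3 -4 1
3 3 -6
4 -5 1
4 3 -7
5 -5 0
5 2 -7
6 -5 -1
6 1 -7
7 -5 -2
7 0 -7
8 -5 -3
8 -4 -4
8 -3 -5
8 -2 -6
8 -1 -7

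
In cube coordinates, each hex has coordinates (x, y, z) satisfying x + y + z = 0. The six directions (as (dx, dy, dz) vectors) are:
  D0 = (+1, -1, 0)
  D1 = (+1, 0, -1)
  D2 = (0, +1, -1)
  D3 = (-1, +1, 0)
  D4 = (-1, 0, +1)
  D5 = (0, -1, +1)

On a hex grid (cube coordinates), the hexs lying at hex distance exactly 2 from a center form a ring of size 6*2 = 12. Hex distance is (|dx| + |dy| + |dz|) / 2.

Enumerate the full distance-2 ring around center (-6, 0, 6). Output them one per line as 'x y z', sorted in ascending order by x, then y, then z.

Answer: -8 0 8
-8 1 7
-8 2 6
-7 -1 8
-7 2 5
-6 -2 8
-6 2 4
-5 -2 7
-5 1 4
-4 -2 6
-4 -1 5
-4 0 4

Derivation:
Walk ring at distance 2 from (-6, 0, 6):
Start at center + D4*2 = (-8, 0, 8)
  hex 0: (-8, 0, 8)
  hex 1: (-7, -1, 8)
  hex 2: (-6, -2, 8)
  hex 3: (-5, -2, 7)
  hex 4: (-4, -2, 6)
  hex 5: (-4, -1, 5)
  hex 6: (-4, 0, 4)
  hex 7: (-5, 1, 4)
  hex 8: (-6, 2, 4)
  hex 9: (-7, 2, 5)
  hex 10: (-8, 2, 6)
  hex 11: (-8, 1, 7)
Sorted: 12 hexes.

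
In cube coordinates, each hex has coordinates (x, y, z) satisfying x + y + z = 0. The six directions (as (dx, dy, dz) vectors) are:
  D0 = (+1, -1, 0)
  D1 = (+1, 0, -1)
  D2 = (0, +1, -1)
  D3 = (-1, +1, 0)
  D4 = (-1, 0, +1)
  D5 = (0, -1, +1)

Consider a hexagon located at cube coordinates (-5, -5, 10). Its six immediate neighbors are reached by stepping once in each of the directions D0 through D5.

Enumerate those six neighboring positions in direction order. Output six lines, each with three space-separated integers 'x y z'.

Center: (-5, -5, 10). Add each direction:
  D0: (-5, -5, 10) + (1, -1, 0) = (-4, -6, 10)
  D1: (-5, -5, 10) + (1, 0, -1) = (-4, -5, 9)
  D2: (-5, -5, 10) + (0, 1, -1) = (-5, -4, 9)
  D3: (-5, -5, 10) + (-1, 1, 0) = (-6, -4, 10)
  D4: (-5, -5, 10) + (-1, 0, 1) = (-6, -5, 11)
  D5: (-5, -5, 10) + (0, -1, 1) = (-5, -6, 11)

Answer: -4 -6 10
-4 -5 9
-5 -4 9
-6 -4 10
-6 -5 11
-5 -6 11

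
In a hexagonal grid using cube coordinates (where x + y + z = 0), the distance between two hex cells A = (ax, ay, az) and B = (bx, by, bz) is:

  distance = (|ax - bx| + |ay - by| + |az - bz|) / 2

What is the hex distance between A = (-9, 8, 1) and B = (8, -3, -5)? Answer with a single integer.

Answer: 17

Derivation:
|ax - bx| = |-9 - 8| = 17
|ay - by| = |8 - (-3)| = 11
|az - bz| = |1 - (-5)| = 6
distance = (17 + 11 + 6) / 2 = 34 / 2 = 17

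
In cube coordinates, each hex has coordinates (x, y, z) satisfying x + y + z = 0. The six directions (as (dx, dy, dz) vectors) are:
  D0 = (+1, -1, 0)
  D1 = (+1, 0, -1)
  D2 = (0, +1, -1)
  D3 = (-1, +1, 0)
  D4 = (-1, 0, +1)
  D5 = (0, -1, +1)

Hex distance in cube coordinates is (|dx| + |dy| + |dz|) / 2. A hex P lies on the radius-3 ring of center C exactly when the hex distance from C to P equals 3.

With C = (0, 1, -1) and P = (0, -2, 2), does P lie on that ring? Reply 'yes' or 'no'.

|px - cx| = |0 - 0| = 0
|py - cy| = |-2 - 1| = 3
|pz - cz| = |2 - (-1)| = 3
distance = (0+3+3)/2 = 6/2 = 3
radius = 3; distance == radius -> yes

Answer: yes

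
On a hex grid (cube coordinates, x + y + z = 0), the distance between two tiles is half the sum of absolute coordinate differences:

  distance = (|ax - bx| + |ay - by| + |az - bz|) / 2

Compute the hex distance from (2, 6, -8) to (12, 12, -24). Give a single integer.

Answer: 16

Derivation:
|ax - bx| = |2 - 12| = 10
|ay - by| = |6 - 12| = 6
|az - bz| = |-8 - (-24)| = 16
distance = (10 + 6 + 16) / 2 = 32 / 2 = 16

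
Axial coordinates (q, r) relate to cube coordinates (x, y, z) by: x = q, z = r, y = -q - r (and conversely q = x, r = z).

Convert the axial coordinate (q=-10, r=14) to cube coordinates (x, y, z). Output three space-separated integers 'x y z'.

Answer: -10 -4 14

Derivation:
x = q = -10
z = r = 14
y = -x - z = -(-10) - (14) = -4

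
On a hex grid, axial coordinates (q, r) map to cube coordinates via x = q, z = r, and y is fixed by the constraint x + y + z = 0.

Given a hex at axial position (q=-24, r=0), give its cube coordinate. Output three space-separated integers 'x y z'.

x = q = -24
z = r = 0
y = -x - z = -(-24) - (0) = 24

Answer: -24 24 0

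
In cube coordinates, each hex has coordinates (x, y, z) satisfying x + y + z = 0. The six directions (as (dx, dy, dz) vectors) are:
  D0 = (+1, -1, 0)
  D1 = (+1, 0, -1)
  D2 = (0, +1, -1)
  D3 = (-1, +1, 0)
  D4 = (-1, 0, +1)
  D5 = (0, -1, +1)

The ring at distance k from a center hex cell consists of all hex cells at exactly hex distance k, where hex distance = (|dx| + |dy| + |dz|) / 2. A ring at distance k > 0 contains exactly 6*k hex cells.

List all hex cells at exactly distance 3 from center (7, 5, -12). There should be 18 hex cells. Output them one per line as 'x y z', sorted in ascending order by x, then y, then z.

Answer: 4 5 -9
4 6 -10
4 7 -11
4 8 -12
5 4 -9
5 8 -13
6 3 -9
6 8 -14
7 2 -9
7 8 -15
8 2 -10
8 7 -15
9 2 -11
9 6 -15
10 2 -12
10 3 -13
10 4 -14
10 5 -15

Derivation:
Walk ring at distance 3 from (7, 5, -12):
Start at center + D4*3 = (4, 5, -9)
  hex 0: (4, 5, -9)
  hex 1: (5, 4, -9)
  hex 2: (6, 3, -9)
  hex 3: (7, 2, -9)
  hex 4: (8, 2, -10)
  hex 5: (9, 2, -11)
  hex 6: (10, 2, -12)
  hex 7: (10, 3, -13)
  hex 8: (10, 4, -14)
  hex 9: (10, 5, -15)
  hex 10: (9, 6, -15)
  hex 11: (8, 7, -15)
  hex 12: (7, 8, -15)
  hex 13: (6, 8, -14)
  hex 14: (5, 8, -13)
  hex 15: (4, 8, -12)
  hex 16: (4, 7, -11)
  hex 17: (4, 6, -10)
Sorted: 18 hexes.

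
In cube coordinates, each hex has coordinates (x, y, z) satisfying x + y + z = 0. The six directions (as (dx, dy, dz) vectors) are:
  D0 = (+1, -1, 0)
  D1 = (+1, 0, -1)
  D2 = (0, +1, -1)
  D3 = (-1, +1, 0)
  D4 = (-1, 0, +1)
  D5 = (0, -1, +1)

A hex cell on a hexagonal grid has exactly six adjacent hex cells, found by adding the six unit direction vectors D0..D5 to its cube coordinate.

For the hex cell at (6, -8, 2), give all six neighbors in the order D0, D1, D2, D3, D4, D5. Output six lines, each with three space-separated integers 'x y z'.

Center: (6, -8, 2). Add each direction:
  D0: (6, -8, 2) + (1, -1, 0) = (7, -9, 2)
  D1: (6, -8, 2) + (1, 0, -1) = (7, -8, 1)
  D2: (6, -8, 2) + (0, 1, -1) = (6, -7, 1)
  D3: (6, -8, 2) + (-1, 1, 0) = (5, -7, 2)
  D4: (6, -8, 2) + (-1, 0, 1) = (5, -8, 3)
  D5: (6, -8, 2) + (0, -1, 1) = (6, -9, 3)

Answer: 7 -9 2
7 -8 1
6 -7 1
5 -7 2
5 -8 3
6 -9 3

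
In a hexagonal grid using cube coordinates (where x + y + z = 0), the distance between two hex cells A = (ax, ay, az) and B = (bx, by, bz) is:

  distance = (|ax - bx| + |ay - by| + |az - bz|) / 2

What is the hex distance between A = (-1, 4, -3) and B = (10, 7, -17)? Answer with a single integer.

Answer: 14

Derivation:
|ax - bx| = |-1 - 10| = 11
|ay - by| = |4 - 7| = 3
|az - bz| = |-3 - (-17)| = 14
distance = (11 + 3 + 14) / 2 = 28 / 2 = 14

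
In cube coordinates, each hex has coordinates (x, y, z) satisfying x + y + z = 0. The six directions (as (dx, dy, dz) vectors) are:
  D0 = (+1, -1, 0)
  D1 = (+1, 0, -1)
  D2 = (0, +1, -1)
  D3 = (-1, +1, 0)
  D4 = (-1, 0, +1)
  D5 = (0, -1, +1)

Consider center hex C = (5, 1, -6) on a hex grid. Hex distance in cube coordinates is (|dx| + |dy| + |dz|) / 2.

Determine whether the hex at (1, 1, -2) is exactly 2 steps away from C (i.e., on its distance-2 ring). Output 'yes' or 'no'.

|px - cx| = |1 - 5| = 4
|py - cy| = |1 - 1| = 0
|pz - cz| = |-2 - (-6)| = 4
distance = (4+0+4)/2 = 8/2 = 4
radius = 2; distance != radius -> no

Answer: no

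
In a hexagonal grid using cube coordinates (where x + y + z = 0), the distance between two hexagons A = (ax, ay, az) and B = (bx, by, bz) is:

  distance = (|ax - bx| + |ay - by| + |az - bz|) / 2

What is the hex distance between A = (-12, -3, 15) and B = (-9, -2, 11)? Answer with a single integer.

Answer: 4

Derivation:
|ax - bx| = |-12 - (-9)| = 3
|ay - by| = |-3 - (-2)| = 1
|az - bz| = |15 - 11| = 4
distance = (3 + 1 + 4) / 2 = 8 / 2 = 4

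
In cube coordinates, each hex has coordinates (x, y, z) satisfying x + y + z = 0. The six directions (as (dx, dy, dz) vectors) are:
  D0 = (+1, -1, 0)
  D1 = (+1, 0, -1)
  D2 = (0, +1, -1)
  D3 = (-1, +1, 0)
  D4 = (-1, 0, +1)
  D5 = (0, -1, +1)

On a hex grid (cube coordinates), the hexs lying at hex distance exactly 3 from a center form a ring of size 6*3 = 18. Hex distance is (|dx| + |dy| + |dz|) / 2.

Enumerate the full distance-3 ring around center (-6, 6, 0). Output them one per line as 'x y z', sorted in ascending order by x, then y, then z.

Answer: -9 6 3
-9 7 2
-9 8 1
-9 9 0
-8 5 3
-8 9 -1
-7 4 3
-7 9 -2
-6 3 3
-6 9 -3
-5 3 2
-5 8 -3
-4 3 1
-4 7 -3
-3 3 0
-3 4 -1
-3 5 -2
-3 6 -3

Derivation:
Walk ring at distance 3 from (-6, 6, 0):
Start at center + D4*3 = (-9, 6, 3)
  hex 0: (-9, 6, 3)
  hex 1: (-8, 5, 3)
  hex 2: (-7, 4, 3)
  hex 3: (-6, 3, 3)
  hex 4: (-5, 3, 2)
  hex 5: (-4, 3, 1)
  hex 6: (-3, 3, 0)
  hex 7: (-3, 4, -1)
  hex 8: (-3, 5, -2)
  hex 9: (-3, 6, -3)
  hex 10: (-4, 7, -3)
  hex 11: (-5, 8, -3)
  hex 12: (-6, 9, -3)
  hex 13: (-7, 9, -2)
  hex 14: (-8, 9, -1)
  hex 15: (-9, 9, 0)
  hex 16: (-9, 8, 1)
  hex 17: (-9, 7, 2)
Sorted: 18 hexes.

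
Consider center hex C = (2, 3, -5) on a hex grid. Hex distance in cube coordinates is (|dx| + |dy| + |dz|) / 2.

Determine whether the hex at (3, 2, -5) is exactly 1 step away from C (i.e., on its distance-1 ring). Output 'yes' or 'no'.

Answer: yes

Derivation:
|px - cx| = |3 - 2| = 1
|py - cy| = |2 - 3| = 1
|pz - cz| = |-5 - (-5)| = 0
distance = (1+1+0)/2 = 2/2 = 1
radius = 1; distance == radius -> yes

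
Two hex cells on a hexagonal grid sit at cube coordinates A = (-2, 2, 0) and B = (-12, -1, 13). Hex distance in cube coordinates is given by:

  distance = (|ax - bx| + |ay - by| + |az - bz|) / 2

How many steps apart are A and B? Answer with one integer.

Answer: 13

Derivation:
|ax - bx| = |-2 - (-12)| = 10
|ay - by| = |2 - (-1)| = 3
|az - bz| = |0 - 13| = 13
distance = (10 + 3 + 13) / 2 = 26 / 2 = 13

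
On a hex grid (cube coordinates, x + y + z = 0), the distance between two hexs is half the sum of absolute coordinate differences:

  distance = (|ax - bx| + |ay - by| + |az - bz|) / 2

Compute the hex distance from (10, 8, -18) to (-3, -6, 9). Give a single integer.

|ax - bx| = |10 - (-3)| = 13
|ay - by| = |8 - (-6)| = 14
|az - bz| = |-18 - 9| = 27
distance = (13 + 14 + 27) / 2 = 54 / 2 = 27

Answer: 27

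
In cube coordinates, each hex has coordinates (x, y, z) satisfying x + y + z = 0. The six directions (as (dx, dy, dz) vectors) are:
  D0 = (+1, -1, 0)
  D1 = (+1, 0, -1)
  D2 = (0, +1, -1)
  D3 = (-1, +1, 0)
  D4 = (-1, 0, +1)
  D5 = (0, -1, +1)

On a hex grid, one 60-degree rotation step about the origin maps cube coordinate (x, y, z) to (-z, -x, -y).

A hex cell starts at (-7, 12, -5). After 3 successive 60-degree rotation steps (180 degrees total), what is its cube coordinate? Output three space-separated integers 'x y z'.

Start: (-7, 12, -5)
Step 1: (-7, 12, -5) -> (-(-5), -(-7), -(12)) = (5, 7, -12)
Step 2: (5, 7, -12) -> (-(-12), -(5), -(7)) = (12, -5, -7)
Step 3: (12, -5, -7) -> (-(-7), -(12), -(-5)) = (7, -12, 5)

Answer: 7 -12 5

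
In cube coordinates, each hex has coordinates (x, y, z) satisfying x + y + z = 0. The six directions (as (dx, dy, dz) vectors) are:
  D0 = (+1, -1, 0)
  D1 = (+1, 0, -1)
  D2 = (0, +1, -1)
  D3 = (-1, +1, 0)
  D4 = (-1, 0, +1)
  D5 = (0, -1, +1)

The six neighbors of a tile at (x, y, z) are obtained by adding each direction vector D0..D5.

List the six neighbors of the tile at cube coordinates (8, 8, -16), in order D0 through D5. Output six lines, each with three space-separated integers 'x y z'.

Center: (8, 8, -16). Add each direction:
  D0: (8, 8, -16) + (1, -1, 0) = (9, 7, -16)
  D1: (8, 8, -16) + (1, 0, -1) = (9, 8, -17)
  D2: (8, 8, -16) + (0, 1, -1) = (8, 9, -17)
  D3: (8, 8, -16) + (-1, 1, 0) = (7, 9, -16)
  D4: (8, 8, -16) + (-1, 0, 1) = (7, 8, -15)
  D5: (8, 8, -16) + (0, -1, 1) = (8, 7, -15)

Answer: 9 7 -16
9 8 -17
8 9 -17
7 9 -16
7 8 -15
8 7 -15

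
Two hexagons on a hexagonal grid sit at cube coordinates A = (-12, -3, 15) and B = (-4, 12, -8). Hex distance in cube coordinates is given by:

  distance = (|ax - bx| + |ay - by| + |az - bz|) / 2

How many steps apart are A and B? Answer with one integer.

Answer: 23

Derivation:
|ax - bx| = |-12 - (-4)| = 8
|ay - by| = |-3 - 12| = 15
|az - bz| = |15 - (-8)| = 23
distance = (8 + 15 + 23) / 2 = 46 / 2 = 23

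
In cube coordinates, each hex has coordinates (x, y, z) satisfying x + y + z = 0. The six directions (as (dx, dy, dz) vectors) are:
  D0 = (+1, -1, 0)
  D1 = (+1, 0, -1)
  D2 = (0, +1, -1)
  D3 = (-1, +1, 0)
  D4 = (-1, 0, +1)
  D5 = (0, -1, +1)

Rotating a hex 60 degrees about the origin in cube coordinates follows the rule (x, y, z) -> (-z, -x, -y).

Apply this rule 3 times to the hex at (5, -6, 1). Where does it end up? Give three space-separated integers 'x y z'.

Start: (5, -6, 1)
Step 1: (5, -6, 1) -> (-(1), -(5), -(-6)) = (-1, -5, 6)
Step 2: (-1, -5, 6) -> (-(6), -(-1), -(-5)) = (-6, 1, 5)
Step 3: (-6, 1, 5) -> (-(5), -(-6), -(1)) = (-5, 6, -1)

Answer: -5 6 -1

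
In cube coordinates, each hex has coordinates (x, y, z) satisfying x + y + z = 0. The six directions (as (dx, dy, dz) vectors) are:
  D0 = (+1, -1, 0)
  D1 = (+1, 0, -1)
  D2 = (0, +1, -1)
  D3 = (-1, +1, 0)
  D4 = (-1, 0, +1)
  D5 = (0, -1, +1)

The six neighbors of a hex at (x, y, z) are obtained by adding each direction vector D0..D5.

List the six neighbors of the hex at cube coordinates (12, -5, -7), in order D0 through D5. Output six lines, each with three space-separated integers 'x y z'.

Answer: 13 -6 -7
13 -5 -8
12 -4 -8
11 -4 -7
11 -5 -6
12 -6 -6

Derivation:
Center: (12, -5, -7). Add each direction:
  D0: (12, -5, -7) + (1, -1, 0) = (13, -6, -7)
  D1: (12, -5, -7) + (1, 0, -1) = (13, -5, -8)
  D2: (12, -5, -7) + (0, 1, -1) = (12, -4, -8)
  D3: (12, -5, -7) + (-1, 1, 0) = (11, -4, -7)
  D4: (12, -5, -7) + (-1, 0, 1) = (11, -5, -6)
  D5: (12, -5, -7) + (0, -1, 1) = (12, -6, -6)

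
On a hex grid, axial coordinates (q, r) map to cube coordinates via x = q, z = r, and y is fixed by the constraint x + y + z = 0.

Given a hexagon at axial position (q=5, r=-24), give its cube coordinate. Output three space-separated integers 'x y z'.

Answer: 5 19 -24

Derivation:
x = q = 5
z = r = -24
y = -x - z = -(5) - (-24) = 19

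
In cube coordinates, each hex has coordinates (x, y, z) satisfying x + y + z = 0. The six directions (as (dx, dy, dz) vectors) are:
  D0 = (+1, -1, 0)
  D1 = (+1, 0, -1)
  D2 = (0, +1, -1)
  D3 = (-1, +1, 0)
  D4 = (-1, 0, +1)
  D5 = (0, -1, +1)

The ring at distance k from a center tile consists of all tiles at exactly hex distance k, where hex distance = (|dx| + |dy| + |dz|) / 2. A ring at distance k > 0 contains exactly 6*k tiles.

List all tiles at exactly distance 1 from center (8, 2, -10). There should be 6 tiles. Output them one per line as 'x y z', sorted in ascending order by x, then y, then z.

Answer: 7 2 -9
7 3 -10
8 1 -9
8 3 -11
9 1 -10
9 2 -11

Derivation:
Walk ring at distance 1 from (8, 2, -10):
Start at center + D4*1 = (7, 2, -9)
  hex 0: (7, 2, -9)
  hex 1: (8, 1, -9)
  hex 2: (9, 1, -10)
  hex 3: (9, 2, -11)
  hex 4: (8, 3, -11)
  hex 5: (7, 3, -10)
Sorted: 6 hexes.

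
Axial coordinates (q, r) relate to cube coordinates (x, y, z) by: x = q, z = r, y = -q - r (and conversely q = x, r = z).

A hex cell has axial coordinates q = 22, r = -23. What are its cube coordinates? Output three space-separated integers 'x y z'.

x = q = 22
z = r = -23
y = -x - z = -(22) - (-23) = 1

Answer: 22 1 -23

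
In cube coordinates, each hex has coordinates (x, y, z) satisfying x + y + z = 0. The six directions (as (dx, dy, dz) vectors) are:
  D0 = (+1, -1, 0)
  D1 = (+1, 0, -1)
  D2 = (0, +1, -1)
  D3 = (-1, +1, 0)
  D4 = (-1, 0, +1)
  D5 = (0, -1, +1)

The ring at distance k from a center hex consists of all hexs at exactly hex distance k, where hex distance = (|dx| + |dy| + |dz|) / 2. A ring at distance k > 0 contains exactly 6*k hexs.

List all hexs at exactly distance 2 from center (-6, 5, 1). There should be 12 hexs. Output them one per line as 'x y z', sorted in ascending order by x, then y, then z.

Walk ring at distance 2 from (-6, 5, 1):
Start at center + D4*2 = (-8, 5, 3)
  hex 0: (-8, 5, 3)
  hex 1: (-7, 4, 3)
  hex 2: (-6, 3, 3)
  hex 3: (-5, 3, 2)
  hex 4: (-4, 3, 1)
  hex 5: (-4, 4, 0)
  hex 6: (-4, 5, -1)
  hex 7: (-5, 6, -1)
  hex 8: (-6, 7, -1)
  hex 9: (-7, 7, 0)
  hex 10: (-8, 7, 1)
  hex 11: (-8, 6, 2)
Sorted: 12 hexes.

Answer: -8 5 3
-8 6 2
-8 7 1
-7 4 3
-7 7 0
-6 3 3
-6 7 -1
-5 3 2
-5 6 -1
-4 3 1
-4 4 0
-4 5 -1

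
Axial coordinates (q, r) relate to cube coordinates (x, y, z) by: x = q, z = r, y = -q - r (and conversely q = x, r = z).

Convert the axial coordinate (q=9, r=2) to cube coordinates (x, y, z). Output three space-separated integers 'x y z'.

Answer: 9 -11 2

Derivation:
x = q = 9
z = r = 2
y = -x - z = -(9) - (2) = -11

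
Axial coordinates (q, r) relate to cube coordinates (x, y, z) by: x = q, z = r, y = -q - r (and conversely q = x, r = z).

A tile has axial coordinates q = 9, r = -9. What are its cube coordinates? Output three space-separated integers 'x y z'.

x = q = 9
z = r = -9
y = -x - z = -(9) - (-9) = 0

Answer: 9 0 -9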